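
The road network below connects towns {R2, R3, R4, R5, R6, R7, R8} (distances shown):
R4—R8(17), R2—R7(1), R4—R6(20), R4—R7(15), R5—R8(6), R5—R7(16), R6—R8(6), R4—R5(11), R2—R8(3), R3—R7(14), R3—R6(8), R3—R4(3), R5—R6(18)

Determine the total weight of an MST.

Sort edges by weight, then run Kruskal:
R2—R7 (1): add. Components now {R2,R7} {R6} {R4} {R5} {R8} {R3}
R2—R8 (3): add. Components now {R2,R7,R8} {R6} {R4} {R5} {R3}
R3—R4 (3): add. Components now {R2,R7,R8} {R6} {R3,R4} {R5}
R5—R8 (6): add. Components now {R2,R5,R7,R8} {R6} {R3,R4}
R6—R8 (6): add. Components now {R2,R5,R6,R7,R8} {R3,R4}
R3—R6 (8): add. Components now {R2,R3,R4,R5,R6,R7,R8}
MST edges: R2—R7, R2—R8, R3—R4, R5—R8, R6—R8, R3—R6; total weight 1+3+3+6+6+8 = 27.

27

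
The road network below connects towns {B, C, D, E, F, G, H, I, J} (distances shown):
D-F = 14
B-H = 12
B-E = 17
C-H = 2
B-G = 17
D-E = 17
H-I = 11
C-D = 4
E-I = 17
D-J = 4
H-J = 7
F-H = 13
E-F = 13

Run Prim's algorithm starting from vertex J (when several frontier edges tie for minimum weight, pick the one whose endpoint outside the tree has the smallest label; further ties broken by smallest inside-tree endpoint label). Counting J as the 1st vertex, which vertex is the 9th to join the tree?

G

Prim's algorithm from J:
Step 1: frontier [D-J 4, H-J 7] → take D-J (4); add D.
Step 2: frontier [C-D 4, D-F 14, D-E 17, H-J 7] → take C-D (4); add C.
Step 3: frontier [C-H 2, D-F 14, D-E 17, H-J 7] → take C-H (2); add H.
Step 4: frontier [D-F 14, D-E 17, H-I 11, B-H 12, F-H 13] → take H-I (11); add I.
Step 5: frontier [D-F 14, D-E 17, B-H 12, F-H 13, E-I 17] → take B-H (12); add B.
Step 6: frontier [B-E 17, B-G 17, D-F 14, D-E 17, F-H 13, E-I 17] → take F-H (13); add F.
Step 7: frontier [B-E 17, B-G 17, D-E 17, E-F 13, E-I 17] → take E-F (13); add E.
Step 8: frontier [B-G 17] → take B-G (17); add G.
Vertex order: J, D, C, H, I, B, F, E, G. The 9th vertex is G.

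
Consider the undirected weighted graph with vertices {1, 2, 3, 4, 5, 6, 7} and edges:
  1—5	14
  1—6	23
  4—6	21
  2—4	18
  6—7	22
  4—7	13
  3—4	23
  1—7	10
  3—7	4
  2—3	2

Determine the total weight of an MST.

64

Grow the tree from 1 using Prim:
Step 1: frontier [1—7 10, 1—5 14, 1—6 23] → take 1—7 (10); add 7.
Step 2: frontier [1—5 14, 1—6 23, 3—7 4, 4—7 13, 6—7 22] → take 3—7 (4); add 3.
Step 3: frontier [1—5 14, 1—6 23, 2—3 2, 3—4 23, 4—7 13, 6—7 22] → take 2—3 (2); add 2.
Step 4: frontier [1—5 14, 1—6 23, 2—4 18, 3—4 23, 4—7 13, 6—7 22] → take 4—7 (13); add 4.
Step 5: frontier [1—5 14, 1—6 23, 4—6 21, 6—7 22] → take 1—5 (14); add 5.
Step 6: frontier [1—6 23, 4—6 21, 6—7 22] → take 4—6 (21); add 6.
MST edges: 1—7, 3—7, 2—3, 4—7, 1—5, 4—6; total weight 10+4+2+13+14+21 = 64.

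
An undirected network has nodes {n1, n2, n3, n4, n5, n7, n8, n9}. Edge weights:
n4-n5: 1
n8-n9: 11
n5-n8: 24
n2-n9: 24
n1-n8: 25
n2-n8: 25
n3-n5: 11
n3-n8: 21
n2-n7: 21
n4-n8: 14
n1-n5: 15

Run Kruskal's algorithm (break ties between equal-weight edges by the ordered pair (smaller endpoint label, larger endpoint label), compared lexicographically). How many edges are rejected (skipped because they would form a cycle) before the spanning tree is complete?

Sort edges by weight, then run Kruskal:
n4-n5 (1): add — endpoints in different components.
n3-n5 (11): add — endpoints in different components.
n8-n9 (11): add — endpoints in different components.
n4-n8 (14): add — endpoints in different components.
n1-n5 (15): add — endpoints in different components.
n2-n7 (21): add — endpoints in different components.
n3-n8 (21): skip — n8 and n3 already connected.
n2-n9 (24): add — endpoints in different components.
Edges rejected before the tree was complete: 1.

1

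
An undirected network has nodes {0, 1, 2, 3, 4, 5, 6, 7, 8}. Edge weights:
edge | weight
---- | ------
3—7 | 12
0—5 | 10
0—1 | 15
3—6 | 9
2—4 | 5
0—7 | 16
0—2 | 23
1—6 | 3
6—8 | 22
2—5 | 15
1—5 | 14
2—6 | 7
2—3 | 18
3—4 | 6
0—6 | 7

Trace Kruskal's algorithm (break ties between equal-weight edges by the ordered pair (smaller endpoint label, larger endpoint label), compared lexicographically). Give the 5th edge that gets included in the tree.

Sort edges by weight, then run Kruskal:
1—6 (3): add — endpoints in different components.
2—4 (5): add — endpoints in different components.
3—4 (6): add — endpoints in different components.
0—6 (7): add — endpoints in different components.
2—6 (7): add — endpoints in different components.
3—6 (9): skip — 3 and 6 already connected.
0—5 (10): add — endpoints in different components.
3—7 (12): add — endpoints in different components.
1—5 (14): skip — 1 and 5 already connected.
0—1 (15): skip — 0 and 1 already connected.
2—5 (15): skip — 2 and 5 already connected.
0—7 (16): skip — 0 and 7 already connected.
2—3 (18): skip — 2 and 3 already connected.
6—8 (22): add — endpoints in different components.
The 5th edge added is 2—6.

2-6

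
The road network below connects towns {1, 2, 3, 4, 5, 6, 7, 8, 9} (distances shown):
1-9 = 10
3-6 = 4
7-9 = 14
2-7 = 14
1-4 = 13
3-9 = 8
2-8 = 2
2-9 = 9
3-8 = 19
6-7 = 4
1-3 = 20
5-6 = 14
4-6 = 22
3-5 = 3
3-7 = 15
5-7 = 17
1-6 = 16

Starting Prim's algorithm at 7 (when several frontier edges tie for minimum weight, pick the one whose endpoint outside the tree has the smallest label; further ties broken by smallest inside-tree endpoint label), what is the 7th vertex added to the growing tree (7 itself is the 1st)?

Prim's algorithm from 7:
Step 1: cheapest edge leaving the tree is 6-7 (4); add 6.
Step 2: cheapest edge leaving the tree is 3-6 (4); add 3.
Step 3: cheapest edge leaving the tree is 3-5 (3); add 5.
Step 4: cheapest edge leaving the tree is 3-9 (8); add 9.
Step 5: cheapest edge leaving the tree is 2-9 (9); add 2.
Step 6: cheapest edge leaving the tree is 2-8 (2); add 8.
Step 7: cheapest edge leaving the tree is 1-9 (10); add 1.
Step 8: cheapest edge leaving the tree is 1-4 (13); add 4.
Vertex order: 7, 6, 3, 5, 9, 2, 8, 1, 4. The 7th vertex is 8.

8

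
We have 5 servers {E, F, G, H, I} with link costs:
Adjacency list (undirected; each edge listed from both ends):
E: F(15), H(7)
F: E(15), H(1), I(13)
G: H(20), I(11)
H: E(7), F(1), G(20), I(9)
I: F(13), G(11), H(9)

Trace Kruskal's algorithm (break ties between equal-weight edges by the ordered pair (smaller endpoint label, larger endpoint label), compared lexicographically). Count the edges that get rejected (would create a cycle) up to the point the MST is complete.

Sort edges by weight, then run Kruskal:
F-H (1): add — endpoints in different components.
E-H (7): add — endpoints in different components.
H-I (9): add — endpoints in different components.
G-I (11): add — endpoints in different components.
Edges rejected before the tree was complete: 0.

0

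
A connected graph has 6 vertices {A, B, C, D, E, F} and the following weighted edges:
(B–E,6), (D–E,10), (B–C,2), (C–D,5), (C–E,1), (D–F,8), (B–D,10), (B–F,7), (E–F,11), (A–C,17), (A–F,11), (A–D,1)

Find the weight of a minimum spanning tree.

16

Kruskal's algorithm — process edges by increasing weight (ties by edge label):
A–D (1): add. Components now {A,D} {B} {C} {E} {F}
C–E (1): add. Components now {A,D} {B} {C,E} {F}
B–C (2): add. Components now {A,D} {B,C,E} {F}
C–D (5): add. Components now {A,B,C,D,E} {F}
B–E (6): skip — B and E already connected.
B–F (7): add. Components now {A,B,C,D,E,F}
MST edges: A–D, C–E, B–C, C–D, B–F; total weight 1+1+2+5+7 = 16.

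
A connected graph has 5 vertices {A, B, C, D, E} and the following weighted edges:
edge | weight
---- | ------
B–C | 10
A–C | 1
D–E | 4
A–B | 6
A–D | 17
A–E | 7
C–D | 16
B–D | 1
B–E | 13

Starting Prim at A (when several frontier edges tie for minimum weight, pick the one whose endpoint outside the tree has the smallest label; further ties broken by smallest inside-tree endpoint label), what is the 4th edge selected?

D-E

Prim, starting at A.
Step 1: cheapest edge leaving the tree is A–C (1); add C.
Step 2: cheapest edge leaving the tree is A–B (6); add B.
Step 3: cheapest edge leaving the tree is B–D (1); add D.
Step 4: cheapest edge leaving the tree is D–E (4); add E.
The 4th edge added is D–E.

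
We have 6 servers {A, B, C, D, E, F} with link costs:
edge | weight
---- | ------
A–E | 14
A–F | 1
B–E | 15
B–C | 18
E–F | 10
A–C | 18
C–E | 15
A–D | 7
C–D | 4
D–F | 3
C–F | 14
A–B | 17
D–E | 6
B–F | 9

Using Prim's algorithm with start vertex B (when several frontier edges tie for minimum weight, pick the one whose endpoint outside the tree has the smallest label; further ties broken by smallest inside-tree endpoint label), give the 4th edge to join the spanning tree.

C-D

Prim's algorithm from B:
Step 1: cheapest edge leaving the tree is B–F (9); add F.
Step 2: cheapest edge leaving the tree is A–F (1); add A.
Step 3: cheapest edge leaving the tree is D–F (3); add D.
Step 4: cheapest edge leaving the tree is C–D (4); add C.
Step 5: cheapest edge leaving the tree is D–E (6); add E.
The 4th edge added is C–D.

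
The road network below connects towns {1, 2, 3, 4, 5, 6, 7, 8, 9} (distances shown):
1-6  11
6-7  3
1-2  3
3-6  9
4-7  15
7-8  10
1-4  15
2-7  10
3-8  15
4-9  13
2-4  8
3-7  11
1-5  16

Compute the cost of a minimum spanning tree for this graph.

Kruskal's algorithm — process edges by increasing weight (ties by edge label):
1-2 (3): add — endpoints in different components.
6-7 (3): add — endpoints in different components.
2-4 (8): add — endpoints in different components.
3-6 (9): add — endpoints in different components.
2-7 (10): add — endpoints in different components.
7-8 (10): add — endpoints in different components.
1-6 (11): skip — 1 and 6 already connected.
3-7 (11): skip — 3 and 7 already connected.
4-9 (13): add — endpoints in different components.
1-4 (15): skip — 1 and 4 already connected.
3-8 (15): skip — 3 and 8 already connected.
4-7 (15): skip — 4 and 7 already connected.
1-5 (16): add — endpoints in different components.
MST edges: 1-2, 6-7, 2-4, 3-6, 2-7, 7-8, 4-9, 1-5; total weight 3+3+8+9+10+10+13+16 = 72.

72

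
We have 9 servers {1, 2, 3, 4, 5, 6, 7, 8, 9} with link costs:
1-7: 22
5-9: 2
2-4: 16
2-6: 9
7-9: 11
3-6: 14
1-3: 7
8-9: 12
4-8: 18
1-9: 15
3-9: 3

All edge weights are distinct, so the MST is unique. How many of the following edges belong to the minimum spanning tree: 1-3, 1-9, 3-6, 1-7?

Sort edges by weight, then run Kruskal:
5-9 (2): add — endpoints in different components.
3-9 (3): add — endpoints in different components.
1-3 (7): add — endpoints in different components.
2-6 (9): add — endpoints in different components.
7-9 (11): add — endpoints in different components.
8-9 (12): add — endpoints in different components.
3-6 (14): add — endpoints in different components.
1-9 (15): skip — 1 and 9 already connected.
2-4 (16): add — endpoints in different components.
MST edge set: {5-9, 3-9, 1-3, 2-6, 7-9, 8-9, 3-6, 2-4}.
Of the listed edges, {1-3, 3-6} are in the MST → 2.

2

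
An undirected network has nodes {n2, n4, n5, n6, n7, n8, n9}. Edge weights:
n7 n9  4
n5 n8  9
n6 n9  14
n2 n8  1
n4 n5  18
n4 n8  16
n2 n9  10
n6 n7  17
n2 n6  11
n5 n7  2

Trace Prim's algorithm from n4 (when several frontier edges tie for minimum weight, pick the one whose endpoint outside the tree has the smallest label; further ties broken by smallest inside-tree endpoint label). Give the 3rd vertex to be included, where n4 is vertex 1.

Prim, starting at n4.
Step 1: frontier [n4 n8 16, n4 n5 18] → take n4 n8 (16); add n8.
Step 2: frontier [n4 n5 18, n2 n8 1, n5 n8 9] → take n2 n8 (1); add n2.
Step 3: frontier [n2 n9 10, n2 n6 11, n4 n5 18, n5 n8 9] → take n5 n8 (9); add n5.
Step 4: frontier [n2 n9 10, n2 n6 11, n5 n7 2] → take n5 n7 (2); add n7.
Step 5: frontier [n2 n9 10, n2 n6 11, n7 n9 4, n6 n7 17] → take n7 n9 (4); add n9.
Step 6: frontier [n2 n6 11, n6 n7 17, n6 n9 14] → take n2 n6 (11); add n6.
Vertex order: n4, n8, n2, n5, n7, n9, n6. The 3rd vertex is n2.

n2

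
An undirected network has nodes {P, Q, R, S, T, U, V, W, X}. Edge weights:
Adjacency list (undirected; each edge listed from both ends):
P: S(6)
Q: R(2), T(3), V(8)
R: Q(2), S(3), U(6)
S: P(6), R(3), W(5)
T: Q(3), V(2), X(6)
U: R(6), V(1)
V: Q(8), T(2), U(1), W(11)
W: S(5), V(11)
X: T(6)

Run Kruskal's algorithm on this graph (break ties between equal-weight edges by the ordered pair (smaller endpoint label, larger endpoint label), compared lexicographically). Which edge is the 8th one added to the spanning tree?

T-X

Sort edges by weight, then run Kruskal:
U—V (1): add — endpoints in different components.
Q—R (2): add — endpoints in different components.
T—V (2): add — endpoints in different components.
Q—T (3): add — endpoints in different components.
R—S (3): add — endpoints in different components.
S—W (5): add — endpoints in different components.
P—S (6): add — endpoints in different components.
R—U (6): skip — U and R already connected.
T—X (6): add — endpoints in different components.
The 8th edge added is T—X.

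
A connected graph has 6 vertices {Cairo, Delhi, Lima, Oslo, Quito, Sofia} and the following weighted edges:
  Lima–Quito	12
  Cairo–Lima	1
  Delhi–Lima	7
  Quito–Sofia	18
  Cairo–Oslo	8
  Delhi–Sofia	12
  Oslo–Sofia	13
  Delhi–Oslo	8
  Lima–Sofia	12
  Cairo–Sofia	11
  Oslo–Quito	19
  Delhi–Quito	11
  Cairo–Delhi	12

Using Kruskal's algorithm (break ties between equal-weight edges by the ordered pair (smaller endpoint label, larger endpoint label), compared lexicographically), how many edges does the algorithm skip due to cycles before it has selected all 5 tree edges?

1

Sort edges by weight, then run Kruskal:
Cairo–Lima (1): add. Components now {Quito} {Delhi} {Oslo} {Cairo,Lima} {Sofia}
Delhi–Lima (7): add. Components now {Quito} {Cairo,Delhi,Lima} {Oslo} {Sofia}
Cairo–Oslo (8): add. Components now {Quito} {Cairo,Delhi,Lima,Oslo} {Sofia}
Delhi–Oslo (8): skip — Delhi and Oslo already connected.
Cairo–Sofia (11): add. Components now {Quito} {Cairo,Delhi,Lima,Oslo,Sofia}
Delhi–Quito (11): add. Components now {Cairo,Delhi,Lima,Oslo,Quito,Sofia}
Edges rejected before the tree was complete: 1.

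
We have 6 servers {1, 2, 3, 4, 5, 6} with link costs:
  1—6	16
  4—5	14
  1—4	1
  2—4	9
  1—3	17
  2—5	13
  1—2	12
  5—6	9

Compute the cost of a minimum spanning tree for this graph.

Prim, starting at 1.
Step 1: frontier [1—4 1, 1—2 12, 1—6 16, 1—3 17] → take 1—4 (1); add 4.
Step 2: frontier [1—2 12, 1—6 16, 1—3 17, 2—4 9, 4—5 14] → take 2—4 (9); add 2.
Step 3: frontier [1—6 16, 1—3 17, 2—5 13, 4—5 14] → take 2—5 (13); add 5.
Step 4: frontier [1—6 16, 1—3 17, 5—6 9] → take 5—6 (9); add 6.
Step 5: frontier [1—3 17] → take 1—3 (17); add 3.
MST edges: 1—4, 2—4, 2—5, 5—6, 1—3; total weight 1+9+13+9+17 = 49.

49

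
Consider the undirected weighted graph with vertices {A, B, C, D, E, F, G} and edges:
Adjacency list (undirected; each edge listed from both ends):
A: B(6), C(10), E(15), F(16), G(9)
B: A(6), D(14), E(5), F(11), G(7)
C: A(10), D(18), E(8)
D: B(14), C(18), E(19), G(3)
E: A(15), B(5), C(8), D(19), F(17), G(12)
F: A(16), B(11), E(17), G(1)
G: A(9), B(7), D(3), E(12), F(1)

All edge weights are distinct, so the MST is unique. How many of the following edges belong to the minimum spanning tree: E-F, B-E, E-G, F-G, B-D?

Kruskal's algorithm — process edges by increasing weight (ties by edge label):
F-G (1): add. Components now {A} {B} {C} {D} {E} {F,G}
D-G (3): add. Components now {A} {B} {C} {D,F,G} {E}
B-E (5): add. Components now {A} {B,E} {C} {D,F,G}
A-B (6): add. Components now {A,B,E} {C} {D,F,G}
B-G (7): add. Components now {A,B,D,E,F,G} {C}
C-E (8): add. Components now {A,B,C,D,E,F,G}
MST edge set: {F-G, D-G, B-E, A-B, B-G, C-E}.
Of the listed edges, {B-E, F-G} are in the MST → 2.

2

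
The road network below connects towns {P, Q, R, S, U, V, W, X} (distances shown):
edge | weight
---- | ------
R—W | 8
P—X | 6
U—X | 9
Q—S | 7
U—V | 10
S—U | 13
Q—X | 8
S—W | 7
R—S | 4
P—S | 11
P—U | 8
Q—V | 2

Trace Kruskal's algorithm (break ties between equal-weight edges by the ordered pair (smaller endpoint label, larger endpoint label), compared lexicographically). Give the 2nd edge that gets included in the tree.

Sort edges by weight, then run Kruskal:
Q—V (2): add — endpoints in different components.
R—S (4): add — endpoints in different components.
P—X (6): add — endpoints in different components.
Q—S (7): add — endpoints in different components.
S—W (7): add — endpoints in different components.
P—U (8): add — endpoints in different components.
Q—X (8): add — endpoints in different components.
The 2nd edge added is R—S.

R-S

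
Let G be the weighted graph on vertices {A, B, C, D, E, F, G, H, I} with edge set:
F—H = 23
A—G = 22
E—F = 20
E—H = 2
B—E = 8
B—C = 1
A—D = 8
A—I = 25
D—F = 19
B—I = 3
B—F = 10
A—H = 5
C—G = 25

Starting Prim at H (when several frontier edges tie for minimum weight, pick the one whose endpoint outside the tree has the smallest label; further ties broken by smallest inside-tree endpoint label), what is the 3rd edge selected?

Prim's algorithm from H:
Step 1: frontier [E—H 2, A—H 5, F—H 23] → take E—H (2); add E.
Step 2: frontier [B—E 8, E—F 20, A—H 5, F—H 23] → take A—H (5); add A.
Step 3: frontier [A—D 8, A—G 22, A—I 25, B—E 8, E—F 20, F—H 23] → take B—E (8); add B.
Step 4: frontier [A—D 8, A—G 22, A—I 25, B—C 1, B—I 3, B—F 10, E—F 20, F—H 23] → take B—C (1); add C.
Step 5: frontier [A—D 8, A—G 22, A—I 25, B—I 3, B—F 10, C—G 25, E—F 20, F—H 23] → take B—I (3); add I.
Step 6: frontier [A—D 8, A—G 22, B—F 10, C—G 25, E—F 20, F—H 23] → take A—D (8); add D.
Step 7: frontier [A—G 22, B—F 10, C—G 25, D—F 19, E—F 20, F—H 23] → take B—F (10); add F.
Step 8: frontier [A—G 22, C—G 25] → take A—G (22); add G.
The 3rd edge added is B—E.

B-E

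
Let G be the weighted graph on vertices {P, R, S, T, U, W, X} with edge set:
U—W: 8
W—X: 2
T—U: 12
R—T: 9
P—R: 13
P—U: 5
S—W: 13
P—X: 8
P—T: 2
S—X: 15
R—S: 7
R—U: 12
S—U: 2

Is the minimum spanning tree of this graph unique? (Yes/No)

No

Sort edges by weight, then run Kruskal:
P—T (2): add — endpoints in different components.
S—U (2): add — endpoints in different components.
W—X (2): add — endpoints in different components.
P—U (5): add — endpoints in different components.
R—S (7): add — endpoints in different components.
P—X (8): add — endpoints in different components.
Non-tree edge U—W has weight 8, equal to the heaviest edge on its tree cycle — swapping gives another MST of the same weight. Not unique.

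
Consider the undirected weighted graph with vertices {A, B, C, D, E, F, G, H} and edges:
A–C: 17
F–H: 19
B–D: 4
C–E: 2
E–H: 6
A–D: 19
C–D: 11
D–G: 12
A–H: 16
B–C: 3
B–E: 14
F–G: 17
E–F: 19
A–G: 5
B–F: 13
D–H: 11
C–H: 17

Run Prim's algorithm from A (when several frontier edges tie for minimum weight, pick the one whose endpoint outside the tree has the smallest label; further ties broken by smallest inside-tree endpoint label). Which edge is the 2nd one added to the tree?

Prim's algorithm from A:
Step 1: cheapest edge leaving the tree is A–G (5); add G.
Step 2: cheapest edge leaving the tree is D–G (12); add D.
Step 3: cheapest edge leaving the tree is B–D (4); add B.
Step 4: cheapest edge leaving the tree is B–C (3); add C.
Step 5: cheapest edge leaving the tree is C–E (2); add E.
Step 6: cheapest edge leaving the tree is E–H (6); add H.
Step 7: cheapest edge leaving the tree is B–F (13); add F.
The 2nd edge added is D–G.

D-G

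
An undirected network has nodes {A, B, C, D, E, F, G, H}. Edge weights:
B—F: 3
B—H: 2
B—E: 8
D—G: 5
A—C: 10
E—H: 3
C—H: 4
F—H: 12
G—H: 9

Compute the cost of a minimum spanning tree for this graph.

36

Grow the tree from E using Prim:
Step 1: cheapest edge leaving the tree is E—H (3); add H.
Step 2: cheapest edge leaving the tree is B—H (2); add B.
Step 3: cheapest edge leaving the tree is B—F (3); add F.
Step 4: cheapest edge leaving the tree is C—H (4); add C.
Step 5: cheapest edge leaving the tree is G—H (9); add G.
Step 6: cheapest edge leaving the tree is D—G (5); add D.
Step 7: cheapest edge leaving the tree is A—C (10); add A.
MST edges: E—H, B—H, B—F, C—H, G—H, D—G, A—C; total weight 3+2+3+4+9+5+10 = 36.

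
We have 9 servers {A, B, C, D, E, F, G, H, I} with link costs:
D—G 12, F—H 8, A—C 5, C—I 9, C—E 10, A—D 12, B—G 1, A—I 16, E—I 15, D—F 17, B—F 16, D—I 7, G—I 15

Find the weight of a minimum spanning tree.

68

Prim's algorithm from A:
Step 1: frontier [A—C 5, A—D 12, A—I 16] → take A—C (5); add C.
Step 2: frontier [A—D 12, A—I 16, C—I 9, C—E 10] → take C—I (9); add I.
Step 3: frontier [A—D 12, C—E 10, D—I 7, E—I 15, G—I 15] → take D—I (7); add D.
Step 4: frontier [C—E 10, D—G 12, D—F 17, E—I 15, G—I 15] → take C—E (10); add E.
Step 5: frontier [D—G 12, D—F 17, G—I 15] → take D—G (12); add G.
Step 6: frontier [D—F 17, B—G 1] → take B—G (1); add B.
Step 7: frontier [B—F 16, D—F 17] → take B—F (16); add F.
Step 8: frontier [F—H 8] → take F—H (8); add H.
MST edges: A—C, C—I, D—I, C—E, D—G, B—G, B—F, F—H; total weight 5+9+7+10+12+1+16+8 = 68.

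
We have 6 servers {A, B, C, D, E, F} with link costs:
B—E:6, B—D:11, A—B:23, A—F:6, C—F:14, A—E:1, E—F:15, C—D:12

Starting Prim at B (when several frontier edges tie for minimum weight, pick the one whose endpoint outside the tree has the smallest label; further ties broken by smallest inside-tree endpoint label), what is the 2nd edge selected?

Prim's algorithm from B:
Step 1: frontier [B—E 6, B—D 11, A—B 23] → take B—E (6); add E.
Step 2: frontier [B—D 11, A—B 23, A—E 1, E—F 15] → take A—E (1); add A.
Step 3: frontier [A—F 6, B—D 11, E—F 15] → take A—F (6); add F.
Step 4: frontier [B—D 11, C—F 14] → take B—D (11); add D.
Step 5: frontier [C—D 12, C—F 14] → take C—D (12); add C.
The 2nd edge added is A—E.

A-E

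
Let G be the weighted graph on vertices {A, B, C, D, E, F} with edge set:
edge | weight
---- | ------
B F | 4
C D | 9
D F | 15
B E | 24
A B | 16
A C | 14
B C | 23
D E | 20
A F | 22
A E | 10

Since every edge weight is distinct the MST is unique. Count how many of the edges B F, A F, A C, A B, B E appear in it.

Sort edges by weight, then run Kruskal:
B F (4): add. Components now {A} {B,F} {C} {D} {E}
C D (9): add. Components now {A} {B,F} {C,D} {E}
A E (10): add. Components now {A,E} {B,F} {C,D}
A C (14): add. Components now {A,C,D,E} {B,F}
D F (15): add. Components now {A,B,C,D,E,F}
MST edge set: {B F, C D, A E, A C, D F}.
Of the listed edges, {B F, A C} are in the MST → 2.

2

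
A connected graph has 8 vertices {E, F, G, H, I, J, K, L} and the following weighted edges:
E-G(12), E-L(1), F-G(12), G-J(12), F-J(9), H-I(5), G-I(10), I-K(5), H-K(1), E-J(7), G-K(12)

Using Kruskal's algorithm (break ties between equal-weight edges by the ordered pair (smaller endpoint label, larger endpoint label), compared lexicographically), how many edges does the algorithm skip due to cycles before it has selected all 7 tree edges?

1

Sort edges by weight, then run Kruskal:
E-L (1): add — endpoints in different components.
H-K (1): add — endpoints in different components.
H-I (5): add — endpoints in different components.
I-K (5): skip — I and K already connected.
E-J (7): add — endpoints in different components.
F-J (9): add — endpoints in different components.
G-I (10): add — endpoints in different components.
E-G (12): add — endpoints in different components.
Edges rejected before the tree was complete: 1.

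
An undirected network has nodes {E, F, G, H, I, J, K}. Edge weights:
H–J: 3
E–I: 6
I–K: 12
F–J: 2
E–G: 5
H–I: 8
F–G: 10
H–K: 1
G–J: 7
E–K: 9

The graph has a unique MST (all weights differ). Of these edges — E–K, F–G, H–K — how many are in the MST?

1

Kruskal's algorithm — process edges by increasing weight (ties by edge label):
H–K (1): add. Components now {E} {F} {G} {H,K} {I} {J}
F–J (2): add. Components now {E} {F,J} {G} {H,K} {I}
H–J (3): add. Components now {E} {F,H,J,K} {G} {I}
E–G (5): add. Components now {E,G} {F,H,J,K} {I}
E–I (6): add. Components now {E,G,I} {F,H,J,K}
G–J (7): add. Components now {E,F,G,H,I,J,K}
MST edge set: {H–K, F–J, H–J, E–G, E–I, G–J}.
Of the listed edges, {H–K} are in the MST → 1.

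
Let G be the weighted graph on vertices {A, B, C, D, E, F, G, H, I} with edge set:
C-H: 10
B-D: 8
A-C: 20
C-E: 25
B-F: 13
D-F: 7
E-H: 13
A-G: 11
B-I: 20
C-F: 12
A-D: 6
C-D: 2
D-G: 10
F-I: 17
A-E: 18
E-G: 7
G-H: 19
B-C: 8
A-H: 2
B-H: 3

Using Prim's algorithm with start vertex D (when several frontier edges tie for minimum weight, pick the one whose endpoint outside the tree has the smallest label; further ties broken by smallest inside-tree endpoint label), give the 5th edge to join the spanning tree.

Prim, starting at D.
Step 1: cheapest edge leaving the tree is C-D (2); add C.
Step 2: cheapest edge leaving the tree is A-D (6); add A.
Step 3: cheapest edge leaving the tree is A-H (2); add H.
Step 4: cheapest edge leaving the tree is B-H (3); add B.
Step 5: cheapest edge leaving the tree is D-F (7); add F.
Step 6: cheapest edge leaving the tree is D-G (10); add G.
Step 7: cheapest edge leaving the tree is E-G (7); add E.
Step 8: cheapest edge leaving the tree is F-I (17); add I.
The 5th edge added is D-F.

D-F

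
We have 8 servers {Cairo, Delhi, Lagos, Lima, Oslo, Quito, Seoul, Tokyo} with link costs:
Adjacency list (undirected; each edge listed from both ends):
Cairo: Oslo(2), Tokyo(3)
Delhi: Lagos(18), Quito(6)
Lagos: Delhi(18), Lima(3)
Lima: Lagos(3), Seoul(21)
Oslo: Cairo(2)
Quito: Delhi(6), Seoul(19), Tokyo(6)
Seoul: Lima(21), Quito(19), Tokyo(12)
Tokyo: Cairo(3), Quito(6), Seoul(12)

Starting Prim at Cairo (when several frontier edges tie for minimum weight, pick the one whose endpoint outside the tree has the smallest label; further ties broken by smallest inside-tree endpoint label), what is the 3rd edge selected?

Quito-Tokyo

Prim's algorithm from Cairo:
Step 1: frontier [Cairo-Oslo 2, Cairo-Tokyo 3] → take Cairo-Oslo (2); add Oslo.
Step 2: frontier [Cairo-Tokyo 3] → take Cairo-Tokyo (3); add Tokyo.
Step 3: frontier [Quito-Tokyo 6, Seoul-Tokyo 12] → take Quito-Tokyo (6); add Quito.
Step 4: frontier [Delhi-Quito 6, Quito-Seoul 19, Seoul-Tokyo 12] → take Delhi-Quito (6); add Delhi.
Step 5: frontier [Delhi-Lagos 18, Quito-Seoul 19, Seoul-Tokyo 12] → take Seoul-Tokyo (12); add Seoul.
Step 6: frontier [Delhi-Lagos 18, Lima-Seoul 21] → take Delhi-Lagos (18); add Lagos.
Step 7: frontier [Lagos-Lima 3, Lima-Seoul 21] → take Lagos-Lima (3); add Lima.
The 3rd edge added is Quito-Tokyo.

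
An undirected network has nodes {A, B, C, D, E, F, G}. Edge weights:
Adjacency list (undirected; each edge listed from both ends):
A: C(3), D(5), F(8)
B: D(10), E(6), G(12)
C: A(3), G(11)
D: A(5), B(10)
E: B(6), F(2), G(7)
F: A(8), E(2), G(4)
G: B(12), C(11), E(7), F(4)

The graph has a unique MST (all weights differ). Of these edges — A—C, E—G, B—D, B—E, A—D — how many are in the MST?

Kruskal's algorithm — process edges by increasing weight (ties by edge label):
E—F (2): add. Components now {A} {B} {C} {D} {E,F} {G}
A—C (3): add. Components now {A,C} {B} {D} {E,F} {G}
F—G (4): add. Components now {A,C} {B} {D} {E,F,G}
A—D (5): add. Components now {A,C,D} {B} {E,F,G}
B—E (6): add. Components now {A,C,D} {B,E,F,G}
E—G (7): skip — E and G already connected.
A—F (8): add. Components now {A,B,C,D,E,F,G}
MST edge set: {E—F, A—C, F—G, A—D, B—E, A—F}.
Of the listed edges, {A—C, B—E, A—D} are in the MST → 3.

3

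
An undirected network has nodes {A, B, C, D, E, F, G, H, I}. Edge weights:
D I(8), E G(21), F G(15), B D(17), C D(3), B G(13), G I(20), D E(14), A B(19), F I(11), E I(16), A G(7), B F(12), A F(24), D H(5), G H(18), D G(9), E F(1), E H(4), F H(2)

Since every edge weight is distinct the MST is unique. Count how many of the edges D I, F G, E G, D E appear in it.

1

Sort edges by weight, then run Kruskal:
E F (1): add — endpoints in different components.
F H (2): add — endpoints in different components.
C D (3): add — endpoints in different components.
E H (4): skip — E and H already connected.
D H (5): add — endpoints in different components.
A G (7): add — endpoints in different components.
D I (8): add — endpoints in different components.
D G (9): add — endpoints in different components.
F I (11): skip — F and I already connected.
B F (12): add — endpoints in different components.
MST edge set: {E F, F H, C D, D H, A G, D I, D G, B F}.
Of the listed edges, {D I} are in the MST → 1.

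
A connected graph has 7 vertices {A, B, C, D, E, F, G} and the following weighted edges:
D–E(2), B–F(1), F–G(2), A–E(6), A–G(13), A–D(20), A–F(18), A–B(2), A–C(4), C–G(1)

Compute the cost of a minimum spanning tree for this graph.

Grow the tree from G using Prim:
Step 1: frontier [C–G 1, F–G 2, A–G 13] → take C–G (1); add C.
Step 2: frontier [A–C 4, F–G 2, A–G 13] → take F–G (2); add F.
Step 3: frontier [A–C 4, B–F 1, A–F 18, A–G 13] → take B–F (1); add B.
Step 4: frontier [A–B 2, A–C 4, A–F 18, A–G 13] → take A–B (2); add A.
Step 5: frontier [A–E 6, A–D 20] → take A–E (6); add E.
Step 6: frontier [A–D 20, D–E 2] → take D–E (2); add D.
MST edges: C–G, F–G, B–F, A–B, A–E, D–E; total weight 1+2+1+2+6+2 = 14.

14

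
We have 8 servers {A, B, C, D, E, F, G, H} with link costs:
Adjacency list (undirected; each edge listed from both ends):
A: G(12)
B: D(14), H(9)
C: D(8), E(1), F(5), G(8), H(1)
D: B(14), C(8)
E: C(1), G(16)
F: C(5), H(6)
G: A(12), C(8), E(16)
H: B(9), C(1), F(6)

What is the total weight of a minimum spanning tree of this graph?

44

Prim's algorithm from G:
Step 1: cheapest edge leaving the tree is C G (8); add C.
Step 2: cheapest edge leaving the tree is C E (1); add E.
Step 3: cheapest edge leaving the tree is C H (1); add H.
Step 4: cheapest edge leaving the tree is C F (5); add F.
Step 5: cheapest edge leaving the tree is C D (8); add D.
Step 6: cheapest edge leaving the tree is B H (9); add B.
Step 7: cheapest edge leaving the tree is A G (12); add A.
MST edges: C G, C E, C H, C F, C D, B H, A G; total weight 8+1+1+5+8+9+12 = 44.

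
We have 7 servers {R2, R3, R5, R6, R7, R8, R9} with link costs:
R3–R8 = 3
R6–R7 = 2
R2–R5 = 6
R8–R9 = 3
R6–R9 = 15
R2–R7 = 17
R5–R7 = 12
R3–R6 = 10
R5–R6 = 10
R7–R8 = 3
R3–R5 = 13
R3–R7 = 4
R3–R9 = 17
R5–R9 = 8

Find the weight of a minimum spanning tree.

25

Sort edges by weight, then run Kruskal:
R6–R7 (2): add — endpoints in different components.
R3–R8 (3): add — endpoints in different components.
R7–R8 (3): add — endpoints in different components.
R8–R9 (3): add — endpoints in different components.
R3–R7 (4): skip — R3 and R7 already connected.
R2–R5 (6): add — endpoints in different components.
R5–R9 (8): add — endpoints in different components.
MST edges: R6–R7, R3–R8, R7–R8, R8–R9, R2–R5, R5–R9; total weight 2+3+3+3+6+8 = 25.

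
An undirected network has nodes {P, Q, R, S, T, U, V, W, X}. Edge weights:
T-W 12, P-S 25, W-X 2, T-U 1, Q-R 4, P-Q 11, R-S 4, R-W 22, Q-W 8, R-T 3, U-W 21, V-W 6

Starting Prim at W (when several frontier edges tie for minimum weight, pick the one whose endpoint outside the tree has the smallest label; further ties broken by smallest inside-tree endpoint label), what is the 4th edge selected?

Q-R

Prim, starting at W.
Step 1: cheapest edge leaving the tree is W-X (2); add X.
Step 2: cheapest edge leaving the tree is V-W (6); add V.
Step 3: cheapest edge leaving the tree is Q-W (8); add Q.
Step 4: cheapest edge leaving the tree is Q-R (4); add R.
Step 5: cheapest edge leaving the tree is R-T (3); add T.
Step 6: cheapest edge leaving the tree is T-U (1); add U.
Step 7: cheapest edge leaving the tree is R-S (4); add S.
Step 8: cheapest edge leaving the tree is P-Q (11); add P.
The 4th edge added is Q-R.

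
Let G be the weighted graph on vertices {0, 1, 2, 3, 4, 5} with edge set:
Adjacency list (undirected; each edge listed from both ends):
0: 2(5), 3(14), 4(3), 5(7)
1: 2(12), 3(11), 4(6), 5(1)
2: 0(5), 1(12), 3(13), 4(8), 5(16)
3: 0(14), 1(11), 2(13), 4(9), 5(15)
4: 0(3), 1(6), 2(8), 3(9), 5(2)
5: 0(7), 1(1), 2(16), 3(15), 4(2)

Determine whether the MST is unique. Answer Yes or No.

Yes

Kruskal's algorithm — process edges by increasing weight (ties by edge label):
1–5 (1): add. Components now {0} {1,5} {2} {3} {4}
4–5 (2): add. Components now {0} {1,4,5} {2} {3}
0–4 (3): add. Components now {0,1,4,5} {2} {3}
0–2 (5): add. Components now {0,1,2,4,5} {3}
1–4 (6): skip — 1 and 4 already connected.
0–5 (7): skip — 0 and 5 already connected.
2–4 (8): skip — 2 and 4 already connected.
3–4 (9): add. Components now {0,1,2,3,4,5}
Every non-tree edge has weight strictly greater than the heaviest edge on the tree path between its endpoints, so the MST is unique.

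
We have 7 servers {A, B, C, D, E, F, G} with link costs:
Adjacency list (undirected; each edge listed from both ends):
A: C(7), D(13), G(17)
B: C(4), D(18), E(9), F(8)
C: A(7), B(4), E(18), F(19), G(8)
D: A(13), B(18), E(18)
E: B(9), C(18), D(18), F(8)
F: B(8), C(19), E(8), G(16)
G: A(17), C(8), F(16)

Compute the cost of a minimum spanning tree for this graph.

48

Sort edges by weight, then run Kruskal:
B–C (4): add — endpoints in different components.
A–C (7): add — endpoints in different components.
B–F (8): add — endpoints in different components.
C–G (8): add — endpoints in different components.
E–F (8): add — endpoints in different components.
B–E (9): skip — B and E already connected.
A–D (13): add — endpoints in different components.
MST edges: B–C, A–C, B–F, C–G, E–F, A–D; total weight 4+7+8+8+8+13 = 48.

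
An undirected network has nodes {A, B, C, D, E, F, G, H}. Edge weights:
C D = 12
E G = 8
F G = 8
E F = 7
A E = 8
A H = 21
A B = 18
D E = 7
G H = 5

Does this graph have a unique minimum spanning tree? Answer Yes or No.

No

Kruskal: consider edges lightest-first.
G H (5): add — endpoints in different components.
D E (7): add — endpoints in different components.
E F (7): add — endpoints in different components.
A E (8): add — endpoints in different components.
E G (8): add — endpoints in different components.
F G (8): skip — F and G already connected.
C D (12): add — endpoints in different components.
A B (18): add — endpoints in different components.
Non-tree edge F G has weight 8, equal to the heaviest edge on its tree cycle — swapping gives another MST of the same weight. Not unique.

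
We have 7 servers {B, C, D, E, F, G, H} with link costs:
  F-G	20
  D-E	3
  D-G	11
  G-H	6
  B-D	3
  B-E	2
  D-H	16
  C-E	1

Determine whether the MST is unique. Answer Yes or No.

No

Sort edges by weight, then run Kruskal:
C-E (1): add — endpoints in different components.
B-E (2): add — endpoints in different components.
B-D (3): add — endpoints in different components.
D-E (3): skip — D and E already connected.
G-H (6): add — endpoints in different components.
D-G (11): add — endpoints in different components.
D-H (16): skip — D and H already connected.
F-G (20): add — endpoints in different components.
Non-tree edge D-E has weight 3, equal to the heaviest edge on its tree cycle — swapping gives another MST of the same weight. Not unique.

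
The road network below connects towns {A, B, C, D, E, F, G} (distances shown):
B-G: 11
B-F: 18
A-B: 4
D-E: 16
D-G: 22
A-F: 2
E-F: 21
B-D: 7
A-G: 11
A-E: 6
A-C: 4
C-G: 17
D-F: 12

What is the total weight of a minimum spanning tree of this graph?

34

Prim's algorithm from F:
Step 1: cheapest edge leaving the tree is A-F (2); add A.
Step 2: cheapest edge leaving the tree is A-B (4); add B.
Step 3: cheapest edge leaving the tree is A-C (4); add C.
Step 4: cheapest edge leaving the tree is A-E (6); add E.
Step 5: cheapest edge leaving the tree is B-D (7); add D.
Step 6: cheapest edge leaving the tree is A-G (11); add G.
MST edges: A-F, A-B, A-C, A-E, B-D, A-G; total weight 2+4+4+6+7+11 = 34.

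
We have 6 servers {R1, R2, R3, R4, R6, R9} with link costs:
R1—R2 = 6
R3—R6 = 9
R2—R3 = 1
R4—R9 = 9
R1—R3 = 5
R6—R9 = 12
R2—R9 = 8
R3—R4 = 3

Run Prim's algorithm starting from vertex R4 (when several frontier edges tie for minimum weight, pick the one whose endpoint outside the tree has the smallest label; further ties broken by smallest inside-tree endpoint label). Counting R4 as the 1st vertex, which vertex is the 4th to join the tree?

Grow the tree from R4 using Prim:
Step 1: cheapest edge leaving the tree is R3—R4 (3); add R3.
Step 2: cheapest edge leaving the tree is R2—R3 (1); add R2.
Step 3: cheapest edge leaving the tree is R1—R3 (5); add R1.
Step 4: cheapest edge leaving the tree is R2—R9 (8); add R9.
Step 5: cheapest edge leaving the tree is R3—R6 (9); add R6.
Vertex order: R4, R3, R2, R1, R9, R6. The 4th vertex is R1.

R1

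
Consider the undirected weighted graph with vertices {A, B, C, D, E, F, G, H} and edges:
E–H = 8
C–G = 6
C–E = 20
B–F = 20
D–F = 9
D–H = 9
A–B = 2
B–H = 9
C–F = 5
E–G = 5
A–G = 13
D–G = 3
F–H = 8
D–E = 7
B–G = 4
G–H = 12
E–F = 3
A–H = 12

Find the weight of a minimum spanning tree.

Grow the tree from H using Prim:
Step 1: cheapest edge leaving the tree is E–H (8); add E.
Step 2: cheapest edge leaving the tree is E–F (3); add F.
Step 3: cheapest edge leaving the tree is C–F (5); add C.
Step 4: cheapest edge leaving the tree is E–G (5); add G.
Step 5: cheapest edge leaving the tree is D–G (3); add D.
Step 6: cheapest edge leaving the tree is B–G (4); add B.
Step 7: cheapest edge leaving the tree is A–B (2); add A.
MST edges: E–H, E–F, C–F, E–G, D–G, B–G, A–B; total weight 8+3+5+5+3+4+2 = 30.

30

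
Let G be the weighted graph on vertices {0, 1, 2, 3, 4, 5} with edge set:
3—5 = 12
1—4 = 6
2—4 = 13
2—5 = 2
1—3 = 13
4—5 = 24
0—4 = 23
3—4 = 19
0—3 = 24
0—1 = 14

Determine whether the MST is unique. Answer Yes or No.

No

Kruskal's algorithm — process edges by increasing weight (ties by edge label):
2—5 (2): add. Components now {0} {1} {2,5} {3} {4}
1—4 (6): add. Components now {0} {1,4} {2,5} {3}
3—5 (12): add. Components now {0} {1,4} {2,3,5}
1—3 (13): add. Components now {0} {1,2,3,4,5}
2—4 (13): skip — 2 and 4 already connected.
0—1 (14): add. Components now {0,1,2,3,4,5}
Non-tree edge 2—4 has weight 13, equal to the heaviest edge on its tree cycle — swapping gives another MST of the same weight. Not unique.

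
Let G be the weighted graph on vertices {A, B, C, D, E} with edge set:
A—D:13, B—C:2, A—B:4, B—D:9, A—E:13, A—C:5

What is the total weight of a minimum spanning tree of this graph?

28

Prim, starting at B.
Step 1: frontier [B—C 2, A—B 4, B—D 9] → take B—C (2); add C.
Step 2: frontier [A—B 4, B—D 9, A—C 5] → take A—B (4); add A.
Step 3: frontier [A—D 13, A—E 13, B—D 9] → take B—D (9); add D.
Step 4: frontier [A—E 13] → take A—E (13); add E.
MST edges: B—C, A—B, B—D, A—E; total weight 2+4+9+13 = 28.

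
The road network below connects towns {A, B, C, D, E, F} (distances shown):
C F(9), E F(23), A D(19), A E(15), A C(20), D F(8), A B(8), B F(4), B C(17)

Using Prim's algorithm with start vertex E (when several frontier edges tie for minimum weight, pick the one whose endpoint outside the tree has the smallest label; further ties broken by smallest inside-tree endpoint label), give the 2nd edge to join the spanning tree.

Prim, starting at E.
Step 1: frontier [A E 15, E F 23] → take A E (15); add A.
Step 2: frontier [A B 8, A D 19, A C 20, E F 23] → take A B (8); add B.
Step 3: frontier [A D 19, A C 20, B F 4, B C 17, E F 23] → take B F (4); add F.
Step 4: frontier [A D 19, A C 20, B C 17, D F 8, C F 9] → take D F (8); add D.
Step 5: frontier [A C 20, B C 17, C F 9] → take C F (9); add C.
The 2nd edge added is A B.

A-B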